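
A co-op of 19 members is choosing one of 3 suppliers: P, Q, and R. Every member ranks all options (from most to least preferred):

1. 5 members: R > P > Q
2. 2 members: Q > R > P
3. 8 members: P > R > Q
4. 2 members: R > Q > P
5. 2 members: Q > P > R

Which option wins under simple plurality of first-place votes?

P

First-place votes: P 8, Q 4, R 7.
P has the most first-place votes.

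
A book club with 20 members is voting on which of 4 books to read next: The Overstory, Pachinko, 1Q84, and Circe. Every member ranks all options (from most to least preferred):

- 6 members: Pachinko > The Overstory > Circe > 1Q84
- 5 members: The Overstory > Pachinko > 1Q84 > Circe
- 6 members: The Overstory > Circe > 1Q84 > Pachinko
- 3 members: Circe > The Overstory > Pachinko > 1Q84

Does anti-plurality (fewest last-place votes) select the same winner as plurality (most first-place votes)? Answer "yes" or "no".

Anti-plurality — last-place votes: The Overstory 0, Pachinko 6, 1Q84 9, Circe 5. Winner: The Overstory.
Plurality — first-place votes: The Overstory 11, Pachinko 6, 1Q84 0, Circe 3. Winner: The Overstory.
The two methods agree.

yes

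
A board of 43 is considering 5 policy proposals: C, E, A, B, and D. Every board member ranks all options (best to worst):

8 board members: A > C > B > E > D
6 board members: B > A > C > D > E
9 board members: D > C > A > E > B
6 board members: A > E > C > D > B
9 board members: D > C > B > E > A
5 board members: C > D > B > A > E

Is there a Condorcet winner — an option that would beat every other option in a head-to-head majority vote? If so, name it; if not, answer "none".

C

C vs E: 37–6 for C.
C vs A: 23–20 for C.
C vs B: 37–6 for C.
C vs D: 25–18 for C.
C beats every other option head-to-head.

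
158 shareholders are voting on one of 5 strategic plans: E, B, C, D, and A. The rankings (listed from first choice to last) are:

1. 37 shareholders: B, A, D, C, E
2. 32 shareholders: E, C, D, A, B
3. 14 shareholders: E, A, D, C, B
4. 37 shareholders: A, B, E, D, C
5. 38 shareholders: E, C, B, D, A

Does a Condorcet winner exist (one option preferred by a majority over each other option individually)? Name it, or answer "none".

E vs B: 84–74 for E.
E vs C: 121–37 for E.
E vs D: 121–37 for E.
E vs A: 84–74 for E.
E beats every other option head-to-head.

E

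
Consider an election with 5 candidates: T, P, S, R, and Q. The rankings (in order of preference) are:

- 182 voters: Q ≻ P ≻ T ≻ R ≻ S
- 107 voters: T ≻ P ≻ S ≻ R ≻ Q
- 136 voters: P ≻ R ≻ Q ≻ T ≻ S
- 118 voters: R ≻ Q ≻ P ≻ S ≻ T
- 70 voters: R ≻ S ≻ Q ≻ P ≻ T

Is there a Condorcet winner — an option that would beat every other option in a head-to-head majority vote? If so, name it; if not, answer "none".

none

Checking pairwise contests:
P beats T 506–107.
Q beats P 370–243.
T beats S 425–188.
P beats R 425–188.
R beats Q 431–182.
Every option loses at least one head-to-head, so there is no Condorcet winner.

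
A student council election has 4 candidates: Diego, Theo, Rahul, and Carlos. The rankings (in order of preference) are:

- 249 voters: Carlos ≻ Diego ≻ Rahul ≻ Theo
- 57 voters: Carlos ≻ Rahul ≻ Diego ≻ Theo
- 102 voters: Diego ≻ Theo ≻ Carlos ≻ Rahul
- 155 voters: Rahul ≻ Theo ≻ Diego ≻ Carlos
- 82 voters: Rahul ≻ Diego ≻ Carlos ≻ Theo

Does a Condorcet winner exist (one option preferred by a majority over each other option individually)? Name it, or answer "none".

Diego

Diego vs Theo: 490–155 for Diego.
Diego vs Rahul: 351–294 for Diego.
Diego vs Carlos: 339–306 for Diego.
Diego beats every other option head-to-head.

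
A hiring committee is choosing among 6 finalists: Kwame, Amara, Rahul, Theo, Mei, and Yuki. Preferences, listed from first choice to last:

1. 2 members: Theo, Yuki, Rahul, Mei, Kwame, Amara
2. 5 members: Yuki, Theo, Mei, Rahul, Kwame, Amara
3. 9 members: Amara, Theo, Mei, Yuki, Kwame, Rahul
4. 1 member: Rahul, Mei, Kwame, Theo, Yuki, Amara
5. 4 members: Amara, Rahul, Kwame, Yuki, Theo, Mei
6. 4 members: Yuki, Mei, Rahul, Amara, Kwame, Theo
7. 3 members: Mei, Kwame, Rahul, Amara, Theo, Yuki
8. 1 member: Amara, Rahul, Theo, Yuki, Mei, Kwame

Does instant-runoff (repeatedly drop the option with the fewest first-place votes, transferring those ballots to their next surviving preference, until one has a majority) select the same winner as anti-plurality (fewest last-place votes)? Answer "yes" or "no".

Instant-runoff — R1 Kwame 0, Amara 14, Rahul 1, Theo 2, Mei 3, Yuki 9 (Kwame out); R2 Amara 14, Rahul 1, Theo 2, Mei 3, Yuki 9 (Rahul out); R3 Amara 14, Theo 2, Mei 4, Yuki 9 (Theo out); R4 Amara 14, Mei 4, Yuki 11 (Mei out); R5 Amara 17, Yuki 12 (Amara winner). Winner: Amara.
Anti-plurality — last-place votes: Kwame 1, Amara 8, Rahul 9, Theo 4, Mei 4, Yuki 3. Winner: Kwame.
The two methods disagree.

no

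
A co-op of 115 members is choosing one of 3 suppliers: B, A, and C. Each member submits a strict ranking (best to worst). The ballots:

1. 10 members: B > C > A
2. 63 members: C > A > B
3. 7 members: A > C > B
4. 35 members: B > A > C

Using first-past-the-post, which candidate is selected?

First-place votes: B 45, A 7, C 63.
C has the most first-place votes.

C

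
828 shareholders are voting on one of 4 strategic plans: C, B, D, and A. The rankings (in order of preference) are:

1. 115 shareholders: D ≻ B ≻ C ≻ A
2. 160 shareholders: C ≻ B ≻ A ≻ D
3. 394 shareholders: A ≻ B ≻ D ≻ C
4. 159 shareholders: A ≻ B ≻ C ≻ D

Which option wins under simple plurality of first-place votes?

A

First-place votes: C 160, B 0, D 115, A 553.
A has the most first-place votes.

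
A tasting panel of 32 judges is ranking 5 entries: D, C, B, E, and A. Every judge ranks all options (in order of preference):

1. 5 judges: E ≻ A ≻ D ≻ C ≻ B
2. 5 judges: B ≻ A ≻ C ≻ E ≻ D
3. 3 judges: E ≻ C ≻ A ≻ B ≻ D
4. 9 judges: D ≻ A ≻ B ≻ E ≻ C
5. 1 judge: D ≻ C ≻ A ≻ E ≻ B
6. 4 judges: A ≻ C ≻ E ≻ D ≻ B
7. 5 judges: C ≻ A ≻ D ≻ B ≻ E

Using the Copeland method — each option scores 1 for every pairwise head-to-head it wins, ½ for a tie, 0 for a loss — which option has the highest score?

D: beats B; loses to C, E, and A → score 1.
C: beats D and B; loses to E and A → score 2.
B: beats E; loses to D, C, and A → score 1.
E: beats D and C; loses to B and A → score 2.
A: beats D, C, B, and E → score 4.
A has the best pairwise record.

A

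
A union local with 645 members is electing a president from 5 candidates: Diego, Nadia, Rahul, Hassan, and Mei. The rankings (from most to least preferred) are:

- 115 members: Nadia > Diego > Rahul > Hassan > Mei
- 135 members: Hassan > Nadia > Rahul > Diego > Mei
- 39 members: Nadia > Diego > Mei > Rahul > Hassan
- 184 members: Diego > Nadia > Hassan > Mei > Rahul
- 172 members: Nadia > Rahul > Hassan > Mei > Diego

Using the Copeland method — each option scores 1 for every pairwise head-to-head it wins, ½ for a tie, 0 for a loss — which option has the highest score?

Nadia

Diego: beats Rahul, Hassan, and Mei; loses to Nadia → score 3.
Nadia: beats Diego, Rahul, Hassan, and Mei → score 4.
Rahul: beats Hassan and Mei; loses to Diego and Nadia → score 2.
Hassan: beats Mei; loses to Diego, Nadia, and Rahul → score 1.
Mei: loses to Diego, Nadia, Rahul, and Hassan → score 0.
Nadia has the best pairwise record.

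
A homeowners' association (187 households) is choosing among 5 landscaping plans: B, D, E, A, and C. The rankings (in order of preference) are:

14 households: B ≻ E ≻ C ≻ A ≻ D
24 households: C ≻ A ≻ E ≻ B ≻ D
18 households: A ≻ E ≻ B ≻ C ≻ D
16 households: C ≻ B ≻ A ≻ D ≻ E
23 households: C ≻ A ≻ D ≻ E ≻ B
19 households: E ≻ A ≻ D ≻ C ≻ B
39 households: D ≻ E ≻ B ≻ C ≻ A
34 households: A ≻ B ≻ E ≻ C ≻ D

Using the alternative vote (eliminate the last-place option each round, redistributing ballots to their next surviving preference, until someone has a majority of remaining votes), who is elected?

Round 1: B 14, D 39, E 19, A 52, C 63. Eliminate B.
Round 2: D 39, E 33, A 52, C 63. Eliminate E.
Round 3: D 39, A 71, C 77. Eliminate D.
Round 4: A 71, C 116. C has a majority.

C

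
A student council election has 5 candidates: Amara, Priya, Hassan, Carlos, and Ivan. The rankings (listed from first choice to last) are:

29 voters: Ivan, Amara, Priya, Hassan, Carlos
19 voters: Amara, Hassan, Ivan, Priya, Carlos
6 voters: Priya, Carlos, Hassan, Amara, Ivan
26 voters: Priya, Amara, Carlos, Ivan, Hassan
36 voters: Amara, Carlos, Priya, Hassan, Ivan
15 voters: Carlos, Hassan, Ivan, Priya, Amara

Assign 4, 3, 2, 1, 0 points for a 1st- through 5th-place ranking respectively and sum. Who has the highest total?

Amara

Amara: 29·3 + 19·4 + 6·1 + 26·3 + 36·4 + 15·0 = 391
Priya: 29·2 + 19·1 + 6·4 + 26·4 + 36·2 + 15·1 = 292
Hassan: 29·1 + 19·3 + 6·2 + 26·0 + 36·1 + 15·3 = 179
Carlos: 29·0 + 19·0 + 6·3 + 26·2 + 36·3 + 15·4 = 238
Ivan: 29·4 + 19·2 + 6·0 + 26·1 + 36·0 + 15·2 = 210
Amara has the highest Borda score (391).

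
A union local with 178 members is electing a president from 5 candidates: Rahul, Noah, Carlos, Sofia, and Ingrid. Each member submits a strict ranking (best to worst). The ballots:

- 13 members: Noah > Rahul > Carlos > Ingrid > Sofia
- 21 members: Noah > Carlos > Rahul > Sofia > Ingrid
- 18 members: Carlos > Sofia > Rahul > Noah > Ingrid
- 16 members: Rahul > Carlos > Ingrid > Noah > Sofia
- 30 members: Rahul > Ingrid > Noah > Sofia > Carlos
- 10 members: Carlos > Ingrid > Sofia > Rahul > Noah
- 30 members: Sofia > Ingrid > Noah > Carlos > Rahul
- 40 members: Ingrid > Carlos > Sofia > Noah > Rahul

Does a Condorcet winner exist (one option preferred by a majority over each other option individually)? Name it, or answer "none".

none

Checking pairwise contests:
Noah beats Rahul 104–74.
Sofia beats Noah 98–80.
Noah beats Carlos 94–84.
Carlos beats Sofia 118–60.
Rahul beats Ingrid 98–80.
Every option loses at least one head-to-head, so there is no Condorcet winner.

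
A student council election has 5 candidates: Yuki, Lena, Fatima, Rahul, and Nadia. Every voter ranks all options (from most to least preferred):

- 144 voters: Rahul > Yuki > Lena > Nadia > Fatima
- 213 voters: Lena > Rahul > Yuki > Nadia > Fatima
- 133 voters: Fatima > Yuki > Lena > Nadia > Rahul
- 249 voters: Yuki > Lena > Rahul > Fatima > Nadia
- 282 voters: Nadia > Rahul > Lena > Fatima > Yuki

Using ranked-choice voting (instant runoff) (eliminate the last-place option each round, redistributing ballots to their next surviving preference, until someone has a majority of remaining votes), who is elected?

Round 1: Yuki 249, Lena 213, Fatima 133, Rahul 144, Nadia 282. Eliminate Fatima.
Round 2: Yuki 382, Lena 213, Rahul 144, Nadia 282. Eliminate Rahul.
Round 3: Yuki 526, Lena 213, Nadia 282. Yuki has a majority.

Yuki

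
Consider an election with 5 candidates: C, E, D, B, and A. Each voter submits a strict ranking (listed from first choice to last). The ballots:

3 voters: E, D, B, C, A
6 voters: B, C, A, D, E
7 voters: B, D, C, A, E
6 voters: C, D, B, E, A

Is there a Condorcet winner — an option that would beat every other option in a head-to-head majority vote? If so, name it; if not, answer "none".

B

B vs C: 16–6 for B.
B vs E: 19–3 for B.
B vs D: 13–9 for B.
B vs A: 22–0 for B.
B beats every other option head-to-head.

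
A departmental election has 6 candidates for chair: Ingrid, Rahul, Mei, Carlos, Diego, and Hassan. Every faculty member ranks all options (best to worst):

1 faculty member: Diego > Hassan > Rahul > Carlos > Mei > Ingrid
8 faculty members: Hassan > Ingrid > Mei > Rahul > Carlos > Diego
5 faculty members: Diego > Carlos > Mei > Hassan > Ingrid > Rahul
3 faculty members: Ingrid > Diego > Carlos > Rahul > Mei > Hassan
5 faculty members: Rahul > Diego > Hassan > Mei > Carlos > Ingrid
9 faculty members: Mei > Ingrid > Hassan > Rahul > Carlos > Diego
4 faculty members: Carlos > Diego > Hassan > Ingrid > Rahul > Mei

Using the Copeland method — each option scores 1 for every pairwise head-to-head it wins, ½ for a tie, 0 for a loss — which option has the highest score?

Ingrid: beats Rahul, Carlos, and Diego; loses to Mei and Hassan → score 3.
Rahul: beats Carlos and Diego; loses to Ingrid, Mei, and Hassan → score 2.
Mei: beats Ingrid, Rahul, and Carlos; loses to Diego and Hassan → score 3.
Carlos: beats Diego; loses to Ingrid, Rahul, Mei, and Hassan → score 1.
Diego: beats Mei and Hassan; loses to Ingrid, Rahul, and Carlos → score 2.
Hassan: beats Ingrid, Rahul, Mei, and Carlos; loses to Diego → score 4.
Hassan has the best pairwise record.

Hassan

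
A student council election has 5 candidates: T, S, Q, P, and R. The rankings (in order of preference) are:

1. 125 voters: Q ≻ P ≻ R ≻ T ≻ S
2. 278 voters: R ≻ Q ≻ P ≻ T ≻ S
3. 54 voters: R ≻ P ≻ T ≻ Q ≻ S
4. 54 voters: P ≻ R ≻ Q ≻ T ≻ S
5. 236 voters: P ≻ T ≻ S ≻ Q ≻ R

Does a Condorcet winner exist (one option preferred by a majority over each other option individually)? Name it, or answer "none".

Checking pairwise contests:
Q beats T 457–290.
T beats S 747–0.
R beats Q 386–361.
Q beats P 403–344.
P beats R 415–332.
Every option loses at least one head-to-head, so there is no Condorcet winner.

none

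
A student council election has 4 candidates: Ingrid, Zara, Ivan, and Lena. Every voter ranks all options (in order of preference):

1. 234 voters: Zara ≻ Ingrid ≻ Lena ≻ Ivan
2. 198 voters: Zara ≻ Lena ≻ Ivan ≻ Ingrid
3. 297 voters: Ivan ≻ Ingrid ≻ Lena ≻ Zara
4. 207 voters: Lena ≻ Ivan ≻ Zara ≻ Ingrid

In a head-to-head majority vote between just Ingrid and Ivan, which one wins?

Voters preferring Ingrid to Ivan: 234; preferring Ivan to Ingrid: 702.
Ivan wins the head-to-head.

Ivan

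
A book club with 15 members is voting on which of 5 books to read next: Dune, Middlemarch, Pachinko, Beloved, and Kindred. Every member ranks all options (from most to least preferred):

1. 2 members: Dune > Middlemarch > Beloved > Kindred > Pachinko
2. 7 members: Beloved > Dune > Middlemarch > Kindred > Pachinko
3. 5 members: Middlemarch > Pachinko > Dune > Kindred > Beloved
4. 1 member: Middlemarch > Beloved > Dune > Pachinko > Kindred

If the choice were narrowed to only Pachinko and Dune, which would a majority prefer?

Voters preferring Pachinko to Dune: 5; preferring Dune to Pachinko: 10.
Dune wins the head-to-head.

Dune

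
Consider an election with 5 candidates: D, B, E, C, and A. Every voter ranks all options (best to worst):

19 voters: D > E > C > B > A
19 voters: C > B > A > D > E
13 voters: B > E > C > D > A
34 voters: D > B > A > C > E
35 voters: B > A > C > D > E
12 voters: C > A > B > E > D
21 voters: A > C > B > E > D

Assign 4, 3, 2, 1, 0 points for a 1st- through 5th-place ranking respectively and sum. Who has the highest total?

D: 19·4 + 19·1 + 13·1 + 34·4 + 35·1 + 12·0 + 21·0 = 279
B: 19·1 + 19·3 + 13·4 + 34·3 + 35·4 + 12·2 + 21·2 = 436
E: 19·3 + 19·0 + 13·3 + 34·0 + 35·0 + 12·1 + 21·1 = 129
C: 19·2 + 19·4 + 13·2 + 34·1 + 35·2 + 12·4 + 21·3 = 355
A: 19·0 + 19·2 + 13·0 + 34·2 + 35·3 + 12·3 + 21·4 = 331
B has the highest Borda score (436).

B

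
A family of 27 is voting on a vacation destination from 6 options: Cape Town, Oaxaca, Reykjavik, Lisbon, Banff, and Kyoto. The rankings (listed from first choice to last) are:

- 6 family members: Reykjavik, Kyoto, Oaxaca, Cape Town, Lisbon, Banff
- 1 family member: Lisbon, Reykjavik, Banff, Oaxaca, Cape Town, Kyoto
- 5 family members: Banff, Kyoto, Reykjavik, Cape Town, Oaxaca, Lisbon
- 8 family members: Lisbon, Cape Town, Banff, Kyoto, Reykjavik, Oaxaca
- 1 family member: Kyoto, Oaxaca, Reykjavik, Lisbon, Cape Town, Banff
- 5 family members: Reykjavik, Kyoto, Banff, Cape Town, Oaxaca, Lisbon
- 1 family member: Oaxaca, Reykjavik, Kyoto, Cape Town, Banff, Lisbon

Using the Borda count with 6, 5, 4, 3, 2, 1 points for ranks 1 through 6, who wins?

Cape Town: 6·3 + 1·2 + 5·3 + 8·5 + 1·2 + 5·3 + 1·3 = 95
Oaxaca: 6·4 + 1·3 + 5·2 + 8·1 + 1·5 + 5·2 + 1·6 = 66
Reykjavik: 6·6 + 1·5 + 5·4 + 8·2 + 1·4 + 5·6 + 1·5 = 116
Lisbon: 6·2 + 1·6 + 5·1 + 8·6 + 1·3 + 5·1 + 1·1 = 80
Banff: 6·1 + 1·4 + 5·6 + 8·4 + 1·1 + 5·4 + 1·2 = 95
Kyoto: 6·5 + 1·1 + 5·5 + 8·3 + 1·6 + 5·5 + 1·4 = 115
Reykjavik has the highest Borda score (116).

Reykjavik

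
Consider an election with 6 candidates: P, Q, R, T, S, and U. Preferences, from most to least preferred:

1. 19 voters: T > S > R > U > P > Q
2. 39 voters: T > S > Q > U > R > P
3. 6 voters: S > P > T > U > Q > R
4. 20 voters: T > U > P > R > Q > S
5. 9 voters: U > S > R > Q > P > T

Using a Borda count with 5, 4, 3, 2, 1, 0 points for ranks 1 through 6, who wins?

P: 19·1 + 39·0 + 6·4 + 20·3 + 9·1 = 112
Q: 19·0 + 39·3 + 6·1 + 20·1 + 9·2 = 161
R: 19·3 + 39·1 + 6·0 + 20·2 + 9·3 = 163
T: 19·5 + 39·5 + 6·3 + 20·5 + 9·0 = 408
S: 19·4 + 39·4 + 6·5 + 20·0 + 9·4 = 298
U: 19·2 + 39·2 + 6·2 + 20·4 + 9·5 = 253
T has the highest Borda score (408).

T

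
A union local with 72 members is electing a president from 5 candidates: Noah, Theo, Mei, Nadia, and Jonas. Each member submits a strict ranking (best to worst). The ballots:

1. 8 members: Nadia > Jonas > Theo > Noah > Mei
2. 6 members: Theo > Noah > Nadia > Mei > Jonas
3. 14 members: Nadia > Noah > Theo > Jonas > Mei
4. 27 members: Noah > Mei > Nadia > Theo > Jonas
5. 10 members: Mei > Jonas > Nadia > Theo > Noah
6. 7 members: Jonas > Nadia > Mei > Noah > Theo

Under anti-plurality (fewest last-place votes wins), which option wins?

Last-place votes: Noah 10, Theo 7, Mei 22, Nadia 0, Jonas 33.
Nadia is ranked last by the fewest voters, so Nadia wins.

Nadia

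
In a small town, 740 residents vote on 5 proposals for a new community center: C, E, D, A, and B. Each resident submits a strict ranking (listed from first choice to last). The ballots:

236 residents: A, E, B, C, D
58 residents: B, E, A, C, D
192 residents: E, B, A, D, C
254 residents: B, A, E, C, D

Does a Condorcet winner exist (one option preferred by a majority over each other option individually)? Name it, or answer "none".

none

Checking pairwise contests:
E beats C 740–0.
A beats E 490–250.
C beats D 548–192.
B beats A 504–236.
E beats B 428–312.
Every option loses at least one head-to-head, so there is no Condorcet winner.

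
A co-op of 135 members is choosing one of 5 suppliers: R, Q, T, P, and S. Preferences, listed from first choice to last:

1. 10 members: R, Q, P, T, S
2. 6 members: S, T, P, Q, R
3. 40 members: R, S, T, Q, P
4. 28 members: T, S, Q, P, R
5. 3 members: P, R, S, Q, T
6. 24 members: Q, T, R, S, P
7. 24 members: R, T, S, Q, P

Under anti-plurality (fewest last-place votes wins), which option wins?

Last-place votes: R 34, Q 0, T 3, P 88, S 10.
Q is ranked last by the fewest voters, so Q wins.

Q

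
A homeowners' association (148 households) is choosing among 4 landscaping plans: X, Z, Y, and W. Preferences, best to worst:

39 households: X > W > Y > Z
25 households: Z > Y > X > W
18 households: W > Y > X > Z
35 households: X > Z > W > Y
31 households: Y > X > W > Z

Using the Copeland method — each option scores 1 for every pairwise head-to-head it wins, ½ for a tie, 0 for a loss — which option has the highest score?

X

X: beats Z and W; ties Y → score 2.5.
Z: loses to X, Y, and W → score 0.
Y: beats Z; ties X; loses to W → score 1.5.
W: beats Z and Y; loses to X → score 2.
X has the best pairwise record.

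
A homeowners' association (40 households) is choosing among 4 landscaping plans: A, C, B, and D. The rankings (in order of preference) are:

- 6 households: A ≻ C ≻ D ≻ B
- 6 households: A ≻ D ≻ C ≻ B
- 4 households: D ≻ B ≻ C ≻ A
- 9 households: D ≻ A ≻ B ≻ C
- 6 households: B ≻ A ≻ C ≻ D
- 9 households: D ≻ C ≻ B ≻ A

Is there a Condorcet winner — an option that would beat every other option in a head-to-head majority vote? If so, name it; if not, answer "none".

D

D vs A: 22–18 for D.
D vs C: 28–12 for D.
D vs B: 34–6 for D.
D beats every other option head-to-head.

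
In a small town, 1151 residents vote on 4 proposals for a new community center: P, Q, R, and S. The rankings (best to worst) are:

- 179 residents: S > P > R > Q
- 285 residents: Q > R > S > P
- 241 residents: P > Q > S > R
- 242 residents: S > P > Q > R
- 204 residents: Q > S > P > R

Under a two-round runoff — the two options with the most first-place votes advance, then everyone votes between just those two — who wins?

Round 1 first-place votes: P 241, Q 489, R 0, S 421.
Q and S advance.
Runoff: Q is preferred to S by 730 voters; S by 421.
Q wins the runoff.

Q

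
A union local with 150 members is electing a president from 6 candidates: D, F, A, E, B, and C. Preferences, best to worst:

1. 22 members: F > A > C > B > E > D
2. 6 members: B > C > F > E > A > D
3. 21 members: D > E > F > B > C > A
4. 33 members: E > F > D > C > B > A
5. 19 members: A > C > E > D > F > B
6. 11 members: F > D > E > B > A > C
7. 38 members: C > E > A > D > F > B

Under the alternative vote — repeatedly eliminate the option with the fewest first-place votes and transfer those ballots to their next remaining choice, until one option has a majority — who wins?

C

Round 1: D 21, F 33, A 19, E 33, B 6, C 38. Eliminate B.
Round 2: D 21, F 33, A 19, E 33, C 44. Eliminate A.
Round 3: D 21, F 33, E 33, C 63. Eliminate D.
Round 4: F 33, E 54, C 63. Eliminate F.
Round 5: E 65, C 85. C has a majority.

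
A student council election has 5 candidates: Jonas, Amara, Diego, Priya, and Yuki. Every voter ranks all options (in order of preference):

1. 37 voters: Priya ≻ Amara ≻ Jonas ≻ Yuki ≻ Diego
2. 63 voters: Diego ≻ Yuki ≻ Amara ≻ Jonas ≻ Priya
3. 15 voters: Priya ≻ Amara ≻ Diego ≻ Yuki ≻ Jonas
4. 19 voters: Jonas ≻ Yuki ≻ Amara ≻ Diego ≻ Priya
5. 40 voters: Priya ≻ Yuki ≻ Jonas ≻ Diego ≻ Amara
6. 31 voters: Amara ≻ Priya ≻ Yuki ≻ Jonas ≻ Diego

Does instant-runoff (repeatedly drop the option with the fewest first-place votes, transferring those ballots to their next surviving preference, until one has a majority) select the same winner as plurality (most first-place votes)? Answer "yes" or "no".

Instant-runoff — R1 Jonas 19, Amara 31, Diego 63, Priya 92, Yuki 0 (Yuki out); R2 Jonas 19, Amara 31, Diego 63, Priya 92 (Jonas out); R3 Amara 50, Diego 63, Priya 92 (Amara out); R4 Diego 82, Priya 123 (Priya winner). Winner: Priya.
Plurality — first-place votes: Jonas 19, Amara 31, Diego 63, Priya 92, Yuki 0. Winner: Priya.
The two methods agree.

yes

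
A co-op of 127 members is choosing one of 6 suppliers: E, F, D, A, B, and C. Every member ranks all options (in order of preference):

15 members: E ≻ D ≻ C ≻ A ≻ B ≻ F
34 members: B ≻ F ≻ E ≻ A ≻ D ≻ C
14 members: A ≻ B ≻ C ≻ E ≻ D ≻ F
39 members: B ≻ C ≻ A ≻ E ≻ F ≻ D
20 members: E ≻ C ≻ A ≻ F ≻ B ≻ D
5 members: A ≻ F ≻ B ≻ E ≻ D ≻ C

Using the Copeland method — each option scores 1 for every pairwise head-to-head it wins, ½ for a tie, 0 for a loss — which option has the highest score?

E: beats F, D, A, and C; loses to B → score 4.
F: beats D; loses to E, A, B, and C → score 1.
D: loses to E, F, A, B, and C → score 0.
A: beats F and D; loses to E, B, and C → score 2.
B: beats E, F, D, A, and C → score 5.
C: beats F, D, and A; loses to E and B → score 3.
B has the best pairwise record.

B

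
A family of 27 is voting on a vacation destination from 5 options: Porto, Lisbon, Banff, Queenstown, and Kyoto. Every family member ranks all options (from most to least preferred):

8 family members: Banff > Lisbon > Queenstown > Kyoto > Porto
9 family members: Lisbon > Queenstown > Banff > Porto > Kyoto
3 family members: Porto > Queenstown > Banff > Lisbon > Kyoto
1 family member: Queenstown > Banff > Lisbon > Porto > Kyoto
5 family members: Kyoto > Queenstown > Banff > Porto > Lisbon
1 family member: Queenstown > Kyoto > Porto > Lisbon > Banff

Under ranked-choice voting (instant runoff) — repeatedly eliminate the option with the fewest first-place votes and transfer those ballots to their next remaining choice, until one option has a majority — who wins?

Banff

Round 1: Porto 3, Lisbon 9, Banff 8, Queenstown 2, Kyoto 5. Eliminate Queenstown.
Round 2: Porto 3, Lisbon 9, Banff 9, Kyoto 6. Eliminate Porto.
Round 3: Lisbon 9, Banff 12, Kyoto 6. Eliminate Kyoto.
Round 4: Lisbon 10, Banff 17. Banff has a majority.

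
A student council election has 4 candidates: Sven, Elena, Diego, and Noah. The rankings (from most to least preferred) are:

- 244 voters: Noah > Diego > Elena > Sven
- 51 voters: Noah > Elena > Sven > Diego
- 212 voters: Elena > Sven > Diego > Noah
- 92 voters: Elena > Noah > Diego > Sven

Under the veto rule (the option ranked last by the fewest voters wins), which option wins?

Elena

Last-place votes: Sven 336, Elena 0, Diego 51, Noah 212.
Elena is ranked last by the fewest voters, so Elena wins.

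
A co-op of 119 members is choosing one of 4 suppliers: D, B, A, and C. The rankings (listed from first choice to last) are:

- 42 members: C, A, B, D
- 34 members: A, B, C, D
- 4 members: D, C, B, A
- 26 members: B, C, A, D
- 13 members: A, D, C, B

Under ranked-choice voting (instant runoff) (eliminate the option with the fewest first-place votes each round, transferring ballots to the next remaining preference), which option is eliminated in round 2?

Round 1: D 4, B 26, A 47, C 42. Eliminate D.
Round 2: B 26, A 47, C 46. Eliminate B.

B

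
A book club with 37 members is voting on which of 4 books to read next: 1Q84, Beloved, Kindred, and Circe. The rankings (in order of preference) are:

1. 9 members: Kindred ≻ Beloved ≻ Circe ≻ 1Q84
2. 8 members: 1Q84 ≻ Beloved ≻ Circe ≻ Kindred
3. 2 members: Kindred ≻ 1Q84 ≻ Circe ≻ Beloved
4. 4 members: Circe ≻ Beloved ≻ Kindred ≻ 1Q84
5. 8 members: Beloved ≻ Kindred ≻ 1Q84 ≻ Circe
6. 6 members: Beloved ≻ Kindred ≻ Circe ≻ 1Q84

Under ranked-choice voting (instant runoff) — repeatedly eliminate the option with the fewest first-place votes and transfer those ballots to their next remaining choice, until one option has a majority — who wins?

Round 1: 1Q84 8, Beloved 14, Kindred 11, Circe 4. Eliminate Circe.
Round 2: 1Q84 8, Beloved 18, Kindred 11. Eliminate 1Q84.
Round 3: Beloved 26, Kindred 11. Beloved has a majority.

Beloved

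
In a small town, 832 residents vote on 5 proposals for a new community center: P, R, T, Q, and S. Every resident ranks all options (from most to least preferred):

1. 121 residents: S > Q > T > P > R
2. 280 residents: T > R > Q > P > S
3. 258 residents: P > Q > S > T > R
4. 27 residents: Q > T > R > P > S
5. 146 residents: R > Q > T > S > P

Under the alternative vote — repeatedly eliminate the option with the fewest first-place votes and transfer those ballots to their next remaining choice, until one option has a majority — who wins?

T

Round 1: P 258, R 146, T 280, Q 27, S 121. Eliminate Q.
Round 2: P 258, R 146, T 307, S 121. Eliminate S.
Round 3: P 258, R 146, T 428. T has a majority.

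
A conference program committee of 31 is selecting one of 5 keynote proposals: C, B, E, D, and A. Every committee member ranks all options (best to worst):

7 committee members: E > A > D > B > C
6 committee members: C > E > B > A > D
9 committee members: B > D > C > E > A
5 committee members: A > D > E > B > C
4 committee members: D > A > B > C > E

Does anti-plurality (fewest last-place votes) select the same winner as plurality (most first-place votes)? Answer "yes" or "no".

yes

Anti-plurality — last-place votes: C 12, B 0, E 4, D 6, A 9. Winner: B.
Plurality — first-place votes: C 6, B 9, E 7, D 4, A 5. Winner: B.
The two methods agree.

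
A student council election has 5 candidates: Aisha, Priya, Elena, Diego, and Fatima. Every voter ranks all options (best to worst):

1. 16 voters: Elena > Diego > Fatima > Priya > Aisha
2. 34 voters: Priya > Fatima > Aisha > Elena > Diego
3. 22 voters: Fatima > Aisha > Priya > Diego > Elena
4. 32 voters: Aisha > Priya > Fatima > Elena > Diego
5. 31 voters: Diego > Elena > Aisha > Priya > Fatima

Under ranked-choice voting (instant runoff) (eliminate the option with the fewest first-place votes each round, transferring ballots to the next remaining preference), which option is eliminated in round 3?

Priya

Round 1: Aisha 32, Priya 34, Elena 16, Diego 31, Fatima 22. Eliminate Elena.
Round 2: Aisha 32, Priya 34, Diego 47, Fatima 22. Eliminate Fatima.
Round 3: Aisha 54, Priya 34, Diego 47. Eliminate Priya.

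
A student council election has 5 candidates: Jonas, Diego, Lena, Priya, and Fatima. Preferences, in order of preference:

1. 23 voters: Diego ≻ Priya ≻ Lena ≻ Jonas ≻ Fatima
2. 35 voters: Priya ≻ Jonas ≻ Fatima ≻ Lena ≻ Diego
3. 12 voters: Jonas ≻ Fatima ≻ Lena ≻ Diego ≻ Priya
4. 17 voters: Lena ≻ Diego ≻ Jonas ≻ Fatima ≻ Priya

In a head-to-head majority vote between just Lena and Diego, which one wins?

Lena

Voters preferring Lena to Diego: 64; preferring Diego to Lena: 23.
Lena wins the head-to-head.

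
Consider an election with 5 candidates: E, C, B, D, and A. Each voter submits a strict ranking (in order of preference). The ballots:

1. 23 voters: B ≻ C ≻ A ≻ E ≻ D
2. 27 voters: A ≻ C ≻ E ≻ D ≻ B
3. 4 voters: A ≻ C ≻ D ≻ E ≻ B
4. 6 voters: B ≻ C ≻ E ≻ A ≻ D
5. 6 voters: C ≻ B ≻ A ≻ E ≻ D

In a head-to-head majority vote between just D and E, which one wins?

E

Voters preferring D to E: 4; preferring E to D: 62.
E wins the head-to-head.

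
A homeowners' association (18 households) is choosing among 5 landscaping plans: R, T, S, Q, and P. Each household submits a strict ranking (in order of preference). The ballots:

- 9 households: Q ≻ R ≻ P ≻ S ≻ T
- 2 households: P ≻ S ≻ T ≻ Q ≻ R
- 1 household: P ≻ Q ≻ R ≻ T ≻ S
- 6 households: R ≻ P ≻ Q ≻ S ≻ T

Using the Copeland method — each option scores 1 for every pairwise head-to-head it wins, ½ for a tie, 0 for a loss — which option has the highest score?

R: beats T, S, and P; loses to Q → score 3.
T: loses to R, S, Q, and P → score 0.
S: beats T; loses to R, Q, and P → score 1.
Q: beats R, T, and S; ties P → score 3.5.
P: beats T and S; ties Q; loses to R → score 2.5.
Q has the best pairwise record.

Q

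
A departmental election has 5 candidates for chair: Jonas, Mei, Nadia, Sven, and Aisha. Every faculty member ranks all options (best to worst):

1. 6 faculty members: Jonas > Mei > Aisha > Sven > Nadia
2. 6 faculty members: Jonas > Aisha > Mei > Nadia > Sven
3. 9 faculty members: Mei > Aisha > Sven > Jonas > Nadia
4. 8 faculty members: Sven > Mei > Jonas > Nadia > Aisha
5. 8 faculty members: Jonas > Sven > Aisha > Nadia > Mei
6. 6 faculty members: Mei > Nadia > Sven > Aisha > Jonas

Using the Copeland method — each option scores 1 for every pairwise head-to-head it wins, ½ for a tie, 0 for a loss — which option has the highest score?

Mei

Jonas: beats Nadia and Aisha; loses to Mei and Sven → score 2.
Mei: beats Jonas, Nadia, Sven, and Aisha → score 4.
Nadia: loses to Jonas, Mei, Sven, and Aisha → score 0.
Sven: beats Jonas, Nadia, and Aisha; loses to Mei → score 3.
Aisha: beats Nadia; loses to Jonas, Mei, and Sven → score 1.
Mei has the best pairwise record.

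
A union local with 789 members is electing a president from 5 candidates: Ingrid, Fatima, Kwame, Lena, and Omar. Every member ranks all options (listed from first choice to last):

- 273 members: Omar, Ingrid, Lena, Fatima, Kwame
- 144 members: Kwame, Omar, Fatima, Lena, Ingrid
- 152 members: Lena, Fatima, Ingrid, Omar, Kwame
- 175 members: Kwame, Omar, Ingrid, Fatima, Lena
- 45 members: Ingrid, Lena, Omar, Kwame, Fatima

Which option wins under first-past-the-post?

Kwame

First-place votes: Ingrid 45, Fatima 0, Kwame 319, Lena 152, Omar 273.
Kwame has the most first-place votes.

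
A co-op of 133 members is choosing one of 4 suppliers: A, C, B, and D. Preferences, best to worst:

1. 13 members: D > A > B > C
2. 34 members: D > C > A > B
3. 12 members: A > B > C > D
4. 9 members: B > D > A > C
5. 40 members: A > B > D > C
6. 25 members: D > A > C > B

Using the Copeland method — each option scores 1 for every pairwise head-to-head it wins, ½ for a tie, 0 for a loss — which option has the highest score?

D

A: beats C and B; loses to D → score 2.
C: loses to A, B, and D → score 0.
B: beats C; loses to A and D → score 1.
D: beats A, C, and B → score 3.
D has the best pairwise record.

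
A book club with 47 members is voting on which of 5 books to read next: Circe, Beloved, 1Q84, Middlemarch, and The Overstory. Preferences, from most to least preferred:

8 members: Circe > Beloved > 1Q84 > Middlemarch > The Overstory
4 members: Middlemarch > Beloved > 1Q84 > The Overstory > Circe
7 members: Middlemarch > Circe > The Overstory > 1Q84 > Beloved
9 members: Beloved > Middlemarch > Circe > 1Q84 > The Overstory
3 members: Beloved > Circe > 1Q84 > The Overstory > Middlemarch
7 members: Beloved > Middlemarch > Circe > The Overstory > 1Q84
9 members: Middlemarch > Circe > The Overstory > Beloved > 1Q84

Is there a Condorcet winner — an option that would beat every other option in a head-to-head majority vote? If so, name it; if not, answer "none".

Checking pairwise contests:
Middlemarch beats Circe 36–11.
Circe beats Beloved 24–23.
Circe beats 1Q84 43–4.
Beloved beats Middlemarch 27–20.
Circe beats The Overstory 43–4.
Every option loses at least one head-to-head, so there is no Condorcet winner.

none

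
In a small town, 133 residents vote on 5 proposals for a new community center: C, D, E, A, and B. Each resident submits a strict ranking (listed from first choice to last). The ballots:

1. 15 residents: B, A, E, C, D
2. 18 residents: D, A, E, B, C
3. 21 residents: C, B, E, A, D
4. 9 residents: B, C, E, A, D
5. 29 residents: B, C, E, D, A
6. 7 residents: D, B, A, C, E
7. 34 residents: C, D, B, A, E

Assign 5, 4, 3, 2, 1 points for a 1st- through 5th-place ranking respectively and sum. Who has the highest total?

C: 15·2 + 18·1 + 21·5 + 9·4 + 29·4 + 7·2 + 34·5 = 489
D: 15·1 + 18·5 + 21·1 + 9·1 + 29·2 + 7·5 + 34·4 = 364
E: 15·3 + 18·3 + 21·3 + 9·3 + 29·3 + 7·1 + 34·1 = 317
A: 15·4 + 18·4 + 21·2 + 9·2 + 29·1 + 7·3 + 34·2 = 310
B: 15·5 + 18·2 + 21·4 + 9·5 + 29·5 + 7·4 + 34·3 = 515
B has the highest Borda score (515).

B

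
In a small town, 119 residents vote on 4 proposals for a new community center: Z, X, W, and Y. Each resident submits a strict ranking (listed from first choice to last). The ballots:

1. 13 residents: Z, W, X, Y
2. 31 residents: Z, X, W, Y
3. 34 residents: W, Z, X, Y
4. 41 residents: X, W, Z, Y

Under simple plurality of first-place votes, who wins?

Z

First-place votes: Z 44, X 41, W 34, Y 0.
Z has the most first-place votes.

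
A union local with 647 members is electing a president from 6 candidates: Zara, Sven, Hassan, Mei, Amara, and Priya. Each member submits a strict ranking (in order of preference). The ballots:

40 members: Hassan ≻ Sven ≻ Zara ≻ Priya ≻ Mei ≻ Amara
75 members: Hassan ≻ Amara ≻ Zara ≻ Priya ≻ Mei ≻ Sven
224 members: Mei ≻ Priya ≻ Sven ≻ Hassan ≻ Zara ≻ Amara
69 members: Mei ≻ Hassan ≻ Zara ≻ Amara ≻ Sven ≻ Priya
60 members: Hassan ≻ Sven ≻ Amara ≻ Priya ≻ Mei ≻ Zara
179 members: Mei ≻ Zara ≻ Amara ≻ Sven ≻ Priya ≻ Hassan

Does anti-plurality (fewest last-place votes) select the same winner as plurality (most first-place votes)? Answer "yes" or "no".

Anti-plurality — last-place votes: Zara 60, Sven 75, Hassan 179, Mei 0, Amara 264, Priya 69. Winner: Mei.
Plurality — first-place votes: Zara 0, Sven 0, Hassan 175, Mei 472, Amara 0, Priya 0. Winner: Mei.
The two methods agree.

yes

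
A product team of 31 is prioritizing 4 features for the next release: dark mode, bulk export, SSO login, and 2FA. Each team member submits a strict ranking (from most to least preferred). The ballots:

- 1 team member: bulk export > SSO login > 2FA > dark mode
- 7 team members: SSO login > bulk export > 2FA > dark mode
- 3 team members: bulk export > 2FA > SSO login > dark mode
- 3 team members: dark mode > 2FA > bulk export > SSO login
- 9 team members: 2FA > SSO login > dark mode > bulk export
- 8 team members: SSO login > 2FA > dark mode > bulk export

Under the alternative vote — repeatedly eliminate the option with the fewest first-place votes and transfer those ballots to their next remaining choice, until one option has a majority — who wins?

SSO login

Round 1: dark mode 3, bulk export 4, SSO login 15, 2FA 9. Eliminate dark mode.
Round 2: bulk export 4, SSO login 15, 2FA 12. Eliminate bulk export.
Round 3: SSO login 16, 2FA 15. SSO login has a majority.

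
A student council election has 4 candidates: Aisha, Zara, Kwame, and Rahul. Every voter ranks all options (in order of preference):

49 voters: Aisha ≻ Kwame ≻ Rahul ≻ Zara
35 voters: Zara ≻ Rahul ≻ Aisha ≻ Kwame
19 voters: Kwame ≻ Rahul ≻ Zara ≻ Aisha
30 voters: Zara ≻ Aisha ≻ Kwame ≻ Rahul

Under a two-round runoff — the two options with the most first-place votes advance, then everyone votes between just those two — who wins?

Zara

Round 1 first-place votes: Aisha 49, Zara 65, Kwame 19, Rahul 0.
Zara and Aisha advance.
Runoff: Zara is preferred to Aisha by 84 voters; Aisha by 49.
Zara wins the runoff.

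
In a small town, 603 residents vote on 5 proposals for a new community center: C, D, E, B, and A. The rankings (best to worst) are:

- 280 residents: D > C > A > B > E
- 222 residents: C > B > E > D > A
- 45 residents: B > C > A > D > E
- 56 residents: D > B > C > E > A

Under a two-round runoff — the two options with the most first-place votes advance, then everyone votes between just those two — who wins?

D

Round 1 first-place votes: C 222, D 336, E 0, B 45, A 0.
D and C advance.
Runoff: D is preferred to C by 336 voters; C by 267.
D wins the runoff.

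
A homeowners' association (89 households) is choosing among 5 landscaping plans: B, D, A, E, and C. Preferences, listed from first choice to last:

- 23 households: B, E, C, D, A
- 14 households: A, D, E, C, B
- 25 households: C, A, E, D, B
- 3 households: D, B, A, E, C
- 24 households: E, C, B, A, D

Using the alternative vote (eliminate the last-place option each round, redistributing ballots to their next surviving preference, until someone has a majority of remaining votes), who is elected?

Round 1: B 23, D 3, A 14, E 24, C 25. Eliminate D.
Round 2: B 26, A 14, E 24, C 25. Eliminate A.
Round 3: B 26, E 38, C 25. Eliminate C.
Round 4: B 26, E 63. E has a majority.

E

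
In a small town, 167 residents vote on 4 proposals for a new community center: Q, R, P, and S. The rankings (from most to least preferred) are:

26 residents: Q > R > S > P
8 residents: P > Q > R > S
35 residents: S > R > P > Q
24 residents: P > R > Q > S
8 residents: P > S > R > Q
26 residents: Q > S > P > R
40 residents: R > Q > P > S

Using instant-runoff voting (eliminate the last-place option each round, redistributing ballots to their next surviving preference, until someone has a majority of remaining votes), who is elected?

R

Round 1: Q 52, R 40, P 40, S 35. Eliminate S.
Round 2: Q 52, R 75, P 40. Eliminate P.
Round 3: Q 60, R 107. R has a majority.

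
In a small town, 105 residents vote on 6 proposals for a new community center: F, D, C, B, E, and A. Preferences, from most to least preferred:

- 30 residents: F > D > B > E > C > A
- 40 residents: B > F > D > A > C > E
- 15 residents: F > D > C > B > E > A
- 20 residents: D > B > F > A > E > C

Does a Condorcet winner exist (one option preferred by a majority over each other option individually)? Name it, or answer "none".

Checking pairwise contests:
B beats F 60–45.
F beats D 85–20.
F beats C 105–0.
D beats B 65–40.
F beats E 105–0.
F beats A 105–0.
Every option loses at least one head-to-head, so there is no Condorcet winner.

none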